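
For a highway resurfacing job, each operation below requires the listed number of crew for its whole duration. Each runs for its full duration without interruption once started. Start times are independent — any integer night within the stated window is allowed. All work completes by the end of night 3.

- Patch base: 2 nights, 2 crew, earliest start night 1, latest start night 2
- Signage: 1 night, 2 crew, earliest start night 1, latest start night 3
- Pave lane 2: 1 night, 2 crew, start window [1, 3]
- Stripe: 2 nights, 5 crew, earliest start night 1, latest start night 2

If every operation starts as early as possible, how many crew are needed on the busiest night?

Early-start schedule: Patch base@1, Signage@1, Pave lane 2@1, Stripe@1.
Load per night: night 1: 11, night 2: 7, night 3: 0.
Peak is 11.

11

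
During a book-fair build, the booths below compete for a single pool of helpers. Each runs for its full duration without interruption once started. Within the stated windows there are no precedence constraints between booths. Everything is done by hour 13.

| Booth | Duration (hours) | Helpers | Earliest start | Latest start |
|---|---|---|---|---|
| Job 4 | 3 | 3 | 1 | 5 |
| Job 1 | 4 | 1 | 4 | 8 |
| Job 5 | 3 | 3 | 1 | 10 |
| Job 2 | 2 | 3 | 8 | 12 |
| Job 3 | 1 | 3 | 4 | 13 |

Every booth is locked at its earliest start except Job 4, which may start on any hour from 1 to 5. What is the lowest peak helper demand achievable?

4

Job 4@1: h1:6  h2:6  h3:6  h4:4  h5:1  h6:1  h7:1  h8:3  h9:3  h10:0  h11:0  h12:0  h13:0 → peak 6
Job 4@2: h1:3  h2:6  h3:6  h4:7  h5:1  h6:1  h7:1  h8:3  h9:3  h10:0  h11:0  h12:0  h13:0 → peak 7
Job 4@3: h1:3  h2:3  h3:6  h4:7  h5:4  h6:1  h7:1  h8:3  h9:3  h10:0  h11:0  h12:0  h13:0 → peak 7
Job 4@4: h1:3  h2:3  h3:3  h4:7  h5:4  h6:4  h7:1  h8:3  h9:3  h10:0  h11:0  h12:0  h13:0 → peak 7
Job 4@5: h1:3  h2:3  h3:3  h4:4  h5:4  h6:4  h7:4  h8:3  h9:3  h10:0  h11:0  h12:0  h13:0 → peak 4
Best is Job 4@5, peak 4.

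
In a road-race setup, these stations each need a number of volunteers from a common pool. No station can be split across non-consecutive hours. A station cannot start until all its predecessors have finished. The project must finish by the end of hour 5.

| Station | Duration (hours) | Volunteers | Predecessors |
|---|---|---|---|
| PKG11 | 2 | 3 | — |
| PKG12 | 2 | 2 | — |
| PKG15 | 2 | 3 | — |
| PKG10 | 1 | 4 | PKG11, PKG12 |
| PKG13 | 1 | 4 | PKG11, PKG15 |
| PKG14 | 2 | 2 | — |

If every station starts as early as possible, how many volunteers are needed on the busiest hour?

Early-start schedule: PKG11@1, PKG12@1, PKG15@1, PKG10@3, PKG13@3, PKG14@1.
Load per hour: hour 1: 10, hour 2: 10, hour 3: 8, hour 4: 0, hour 5: 0.
Peak is 10.

10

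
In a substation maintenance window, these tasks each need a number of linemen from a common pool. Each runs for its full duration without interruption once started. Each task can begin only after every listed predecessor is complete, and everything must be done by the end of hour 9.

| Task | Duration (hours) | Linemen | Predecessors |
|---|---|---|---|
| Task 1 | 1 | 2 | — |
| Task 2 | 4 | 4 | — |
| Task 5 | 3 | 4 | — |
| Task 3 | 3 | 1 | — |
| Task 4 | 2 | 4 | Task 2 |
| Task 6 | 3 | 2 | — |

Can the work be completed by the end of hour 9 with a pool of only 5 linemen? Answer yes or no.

Total lineman-hours = 47; over 9 hours the average is 47/9 > 5, so some hour must exceed 5.

no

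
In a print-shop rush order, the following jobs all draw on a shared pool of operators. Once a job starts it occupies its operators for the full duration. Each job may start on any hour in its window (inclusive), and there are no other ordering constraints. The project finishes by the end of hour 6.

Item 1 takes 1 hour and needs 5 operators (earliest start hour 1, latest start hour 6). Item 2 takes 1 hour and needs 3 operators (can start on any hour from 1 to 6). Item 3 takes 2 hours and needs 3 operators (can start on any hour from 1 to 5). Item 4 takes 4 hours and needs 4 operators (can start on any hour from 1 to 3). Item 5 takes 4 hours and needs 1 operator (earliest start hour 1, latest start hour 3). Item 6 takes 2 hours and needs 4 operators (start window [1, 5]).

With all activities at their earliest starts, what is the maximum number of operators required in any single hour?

20

Early-start schedule: Item 1@1, Item 2@1, Item 3@1, Item 4@1, Item 5@1, Item 6@1.
Load per hour: hour 1: 20, hour 2: 12, hour 3: 5, hour 4: 5, hour 5: 0, hour 6: 0.
Peak is 20.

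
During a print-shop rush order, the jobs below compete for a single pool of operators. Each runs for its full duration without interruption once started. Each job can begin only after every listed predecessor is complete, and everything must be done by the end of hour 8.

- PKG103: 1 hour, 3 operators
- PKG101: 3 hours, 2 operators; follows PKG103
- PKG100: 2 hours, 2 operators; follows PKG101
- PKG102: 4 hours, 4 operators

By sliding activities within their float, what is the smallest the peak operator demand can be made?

Early-start (PKG103@1, PKG101@2, PKG100@5, PKG102@1) gives peak 7: h1:7  h2:6  h3:6  h4:6  h5:2  h6:2  h7:0  h8:0.
Shift PKG102→2.
Schedule PKG103@1, PKG101@2, PKG100@5, PKG102@2: h1:3  h2:6  h3:6  h4:6  h5:6  h6:2  h7:0  h8:0 — peak 6.

6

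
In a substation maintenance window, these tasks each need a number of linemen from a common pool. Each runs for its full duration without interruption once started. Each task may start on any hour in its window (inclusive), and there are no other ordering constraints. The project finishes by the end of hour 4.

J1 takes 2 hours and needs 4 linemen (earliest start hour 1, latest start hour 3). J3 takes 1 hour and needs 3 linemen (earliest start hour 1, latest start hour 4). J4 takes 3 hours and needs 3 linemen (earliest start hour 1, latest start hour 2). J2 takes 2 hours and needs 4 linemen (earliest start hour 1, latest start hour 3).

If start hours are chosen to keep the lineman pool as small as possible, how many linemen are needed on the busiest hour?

Early-start (J1@1, J3@1, J4@1, J2@1) gives peak 14: h1:14  h2:11  h3:3  h4:0.
Shift J4→2, J2→3.
Schedule J1@1, J3@1, J4@2, J2@3: h1:7  h2:7  h3:7  h4:7 — peak 7.
Total lineman-hours = 28 over 4 hours ⇒ peak ≥ ⌈28/4⌉ = 7, so 7 is optimal.

7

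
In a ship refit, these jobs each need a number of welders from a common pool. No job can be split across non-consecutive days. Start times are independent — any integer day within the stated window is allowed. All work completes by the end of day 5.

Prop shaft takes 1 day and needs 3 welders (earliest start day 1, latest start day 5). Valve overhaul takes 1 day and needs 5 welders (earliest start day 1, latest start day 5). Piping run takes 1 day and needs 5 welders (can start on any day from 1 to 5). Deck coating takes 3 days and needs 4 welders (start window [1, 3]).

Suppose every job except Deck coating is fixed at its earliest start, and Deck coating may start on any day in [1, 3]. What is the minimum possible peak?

13

Deck coating@1: d1:17  d2:4  d3:4  d4:0  d5:0 → peak 17
Deck coating@2: d1:13  d2:4  d3:4  d4:4  d5:0 → peak 13
Deck coating@3: d1:13  d2:0  d3:4  d4:4  d5:4 → peak 13
Best is Deck coating@2, peak 13.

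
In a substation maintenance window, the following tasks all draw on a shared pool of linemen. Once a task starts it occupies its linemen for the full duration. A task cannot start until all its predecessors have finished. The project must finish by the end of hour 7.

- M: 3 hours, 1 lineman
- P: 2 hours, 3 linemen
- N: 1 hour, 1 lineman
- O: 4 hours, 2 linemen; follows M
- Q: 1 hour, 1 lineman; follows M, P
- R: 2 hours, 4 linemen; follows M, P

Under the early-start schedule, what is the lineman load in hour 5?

At early start, hour 5 has: O, R.
Demand: 2 + 4 = 6.

6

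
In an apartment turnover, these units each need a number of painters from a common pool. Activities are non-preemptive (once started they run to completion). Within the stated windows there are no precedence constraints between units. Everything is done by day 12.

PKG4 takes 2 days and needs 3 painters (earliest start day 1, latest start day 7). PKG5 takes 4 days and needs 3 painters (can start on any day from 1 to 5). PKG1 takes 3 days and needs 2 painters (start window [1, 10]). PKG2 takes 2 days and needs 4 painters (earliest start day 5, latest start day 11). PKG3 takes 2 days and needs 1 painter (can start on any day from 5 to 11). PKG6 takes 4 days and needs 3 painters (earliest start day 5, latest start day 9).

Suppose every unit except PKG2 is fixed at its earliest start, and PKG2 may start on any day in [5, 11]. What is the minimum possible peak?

8

PKG2@5: d1:8  d2:8  d3:5  d4:3  d5:8  d6:8  d7:3  d8:3  d9:0  d10:0  d11:0  d12:0 → peak 8
PKG2@6: d1:8  d2:8  d3:5  d4:3  d5:4  d6:8  d7:7  d8:3  d9:0  d10:0  d11:0  d12:0 → peak 8
PKG2@7: d1:8  d2:8  d3:5  d4:3  d5:4  d6:4  d7:7  d8:7  d9:0  d10:0  d11:0  d12:0 → peak 8
PKG2@8: d1:8  d2:8  d3:5  d4:3  d5:4  d6:4  d7:3  d8:7  d9:4  d10:0  d11:0  d12:0 → peak 8
PKG2@9: d1:8  d2:8  d3:5  d4:3  d5:4  d6:4  d7:3  d8:3  d9:4  d10:4  d11:0  d12:0 → peak 8
PKG2@10: d1:8  d2:8  d3:5  d4:3  d5:4  d6:4  d7:3  d8:3  d9:0  d10:4  d11:4  d12:0 → peak 8
PKG2@11: d1:8  d2:8  d3:5  d4:3  d5:4  d6:4  d7:3  d8:3  d9:0  d10:0  d11:4  d12:4 → peak 8
Best is PKG2@5, peak 8.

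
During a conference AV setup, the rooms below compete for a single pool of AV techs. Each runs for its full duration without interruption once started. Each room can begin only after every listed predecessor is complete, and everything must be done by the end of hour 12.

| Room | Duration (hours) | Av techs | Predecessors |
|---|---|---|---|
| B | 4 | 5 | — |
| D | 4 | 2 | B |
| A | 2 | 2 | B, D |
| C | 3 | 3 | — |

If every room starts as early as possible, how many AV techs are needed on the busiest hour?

Early-start schedule: B@1, D@5, A@9, C@1.
Load per hour: hour 1: 8, hour 2: 8, hour 3: 8, hour 4: 5, hour 5: 2, hour 6: 2, hour 7: 2, hour 8: 2, hour 9: 2, hour 10: 2, hour 11: 0, hour 12: 0.
Peak is 8.

8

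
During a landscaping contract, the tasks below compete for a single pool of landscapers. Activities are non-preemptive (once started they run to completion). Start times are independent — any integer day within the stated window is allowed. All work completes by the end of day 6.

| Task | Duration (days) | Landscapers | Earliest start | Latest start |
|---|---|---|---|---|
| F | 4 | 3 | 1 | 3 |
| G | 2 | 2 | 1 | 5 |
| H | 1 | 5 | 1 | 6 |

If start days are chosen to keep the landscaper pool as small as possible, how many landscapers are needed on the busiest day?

5

Early-start (F@1, G@1, H@1) gives peak 10: d1:10  d2:5  d3:3  d4:3  d5:0  d6:0.
Shift H→5.
Schedule F@1, G@1, H@5: d1:5  d2:5  d3:3  d4:3  d5:5  d6:0 — peak 5.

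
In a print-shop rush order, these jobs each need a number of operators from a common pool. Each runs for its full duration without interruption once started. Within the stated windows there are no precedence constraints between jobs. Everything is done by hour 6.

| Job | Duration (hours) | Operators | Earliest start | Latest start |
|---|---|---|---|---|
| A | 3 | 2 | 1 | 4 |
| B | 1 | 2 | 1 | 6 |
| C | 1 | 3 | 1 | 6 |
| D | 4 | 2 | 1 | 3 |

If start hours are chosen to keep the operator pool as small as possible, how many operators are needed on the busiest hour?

4

Early-start (A@1, B@1, C@1, D@1) gives peak 9: h1:9  h2:4  h3:4  h4:2  h5:0  h6:0.
Shift C→6, D→2.
Schedule A@1, B@1, C@6, D@2: h1:4  h2:4  h3:4  h4:2  h5:2  h6:3 — peak 4.
Total operator-hours = 19 over 6 hours ⇒ peak ≥ ⌈19/6⌉ = 4, so 4 is optimal.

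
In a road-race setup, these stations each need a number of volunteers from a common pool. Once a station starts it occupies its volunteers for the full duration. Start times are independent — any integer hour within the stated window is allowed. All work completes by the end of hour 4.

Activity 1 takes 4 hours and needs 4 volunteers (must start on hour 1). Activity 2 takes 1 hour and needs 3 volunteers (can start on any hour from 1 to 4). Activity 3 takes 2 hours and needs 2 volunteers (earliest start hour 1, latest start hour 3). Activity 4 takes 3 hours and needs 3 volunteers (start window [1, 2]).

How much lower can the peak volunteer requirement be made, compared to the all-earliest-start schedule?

3

Early-start peak: h1:12  h2:9  h3:7  h4:4 ⇒ 12.
Leveled (Activity 1@1, Activity 2@1, Activity 3@1, Activity 4@2): h1:9  h2:9  h3:7  h4:7 ⇒ 9.
Reduction 12 − 9 = 3.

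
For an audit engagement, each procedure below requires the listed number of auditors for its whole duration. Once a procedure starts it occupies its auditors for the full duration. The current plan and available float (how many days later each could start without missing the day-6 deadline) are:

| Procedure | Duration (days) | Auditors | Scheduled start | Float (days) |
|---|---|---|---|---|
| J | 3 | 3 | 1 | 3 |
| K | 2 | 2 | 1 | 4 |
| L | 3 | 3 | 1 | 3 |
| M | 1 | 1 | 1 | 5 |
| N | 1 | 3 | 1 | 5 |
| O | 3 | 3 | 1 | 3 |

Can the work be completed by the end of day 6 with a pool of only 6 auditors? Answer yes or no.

yes

Schedule J@1, K@1, L@3, M@1, N@6, O@4: d1:6  d2:5  d3:6  d4:6  d5:6  d6:6 — peak 6 ≤ 6.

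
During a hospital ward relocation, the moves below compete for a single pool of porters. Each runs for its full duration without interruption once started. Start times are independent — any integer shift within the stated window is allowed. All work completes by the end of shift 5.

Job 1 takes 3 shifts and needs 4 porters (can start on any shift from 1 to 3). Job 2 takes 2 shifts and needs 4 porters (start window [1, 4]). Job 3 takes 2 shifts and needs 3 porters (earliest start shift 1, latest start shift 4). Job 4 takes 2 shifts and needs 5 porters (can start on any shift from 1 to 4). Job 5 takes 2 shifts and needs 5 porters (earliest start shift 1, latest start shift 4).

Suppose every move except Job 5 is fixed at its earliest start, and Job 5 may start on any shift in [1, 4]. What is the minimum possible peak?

16

Job 5@1: s1:21  s2:21  s3:4  s4:0  s5:0 → peak 21
Job 5@2: s1:16  s2:21  s3:9  s4:0  s5:0 → peak 21
Job 5@3: s1:16  s2:16  s3:9  s4:5  s5:0 → peak 16
Job 5@4: s1:16  s2:16  s3:4  s4:5  s5:5 → peak 16
Best is Job 5@3, peak 16.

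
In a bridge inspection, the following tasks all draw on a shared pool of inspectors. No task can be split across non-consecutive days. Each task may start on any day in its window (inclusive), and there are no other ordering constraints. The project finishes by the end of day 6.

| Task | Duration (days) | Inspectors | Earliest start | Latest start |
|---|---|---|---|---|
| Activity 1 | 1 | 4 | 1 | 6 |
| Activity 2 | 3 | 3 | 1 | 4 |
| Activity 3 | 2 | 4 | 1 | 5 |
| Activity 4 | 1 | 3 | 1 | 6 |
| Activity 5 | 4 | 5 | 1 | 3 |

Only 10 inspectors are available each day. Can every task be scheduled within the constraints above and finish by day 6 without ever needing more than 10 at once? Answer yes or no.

yes

Schedule Activity 1@1, Activity 2@2, Activity 3@1, Activity 4@5, Activity 5@3: d1:8  d2:7  d3:8  d4:8  d5:8  d6:5 — peak 8 ≤ 10.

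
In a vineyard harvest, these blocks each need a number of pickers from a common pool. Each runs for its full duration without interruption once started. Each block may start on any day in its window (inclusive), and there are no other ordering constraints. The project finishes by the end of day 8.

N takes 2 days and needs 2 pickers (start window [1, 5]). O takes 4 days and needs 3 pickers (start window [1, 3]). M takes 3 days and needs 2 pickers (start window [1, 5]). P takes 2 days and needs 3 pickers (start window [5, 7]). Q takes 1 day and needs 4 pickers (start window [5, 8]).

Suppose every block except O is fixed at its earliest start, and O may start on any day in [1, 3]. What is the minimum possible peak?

O@1: d1:7  d2:7  d3:5  d4:3  d5:7  d6:3  d7:0  d8:0 → peak 7
O@2: d1:4  d2:7  d3:5  d4:3  d5:10  d6:3  d7:0  d8:0 → peak 10
O@3: d1:4  d2:4  d3:5  d4:3  d5:10  d6:6  d7:0  d8:0 → peak 10
Best is O@1, peak 7.

7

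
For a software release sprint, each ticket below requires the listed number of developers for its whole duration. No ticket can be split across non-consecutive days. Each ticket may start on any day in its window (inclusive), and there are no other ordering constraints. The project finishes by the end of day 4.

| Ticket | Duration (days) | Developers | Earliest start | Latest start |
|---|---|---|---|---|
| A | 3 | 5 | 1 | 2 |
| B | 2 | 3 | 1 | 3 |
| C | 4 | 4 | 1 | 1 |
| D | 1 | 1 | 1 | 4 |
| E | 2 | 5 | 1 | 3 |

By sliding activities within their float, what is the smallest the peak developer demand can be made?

Early-start (A@1, B@1, C@1, D@1, E@1) gives peak 18: d1:18  d2:17  d3:9  d4:4.
Shift E→3.
Schedule A@1, B@1, C@1, D@1, E@3: d1:13  d2:12  d3:14  d4:9 — peak 14.

14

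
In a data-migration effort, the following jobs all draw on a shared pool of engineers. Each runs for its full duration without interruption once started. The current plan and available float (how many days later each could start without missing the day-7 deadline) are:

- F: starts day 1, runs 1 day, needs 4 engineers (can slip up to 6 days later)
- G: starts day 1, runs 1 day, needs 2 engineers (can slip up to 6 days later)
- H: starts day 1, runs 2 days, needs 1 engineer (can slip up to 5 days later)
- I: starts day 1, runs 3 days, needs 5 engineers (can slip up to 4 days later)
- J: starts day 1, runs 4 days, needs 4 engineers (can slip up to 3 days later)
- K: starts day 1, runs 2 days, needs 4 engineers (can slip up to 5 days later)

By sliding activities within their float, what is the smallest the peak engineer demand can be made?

8

Early-start (F@1, G@1, H@1, I@1, J@1, K@1) gives peak 20: d1:20  d2:14  d3:9  d4:4  d5:0  d6:0  d7:0.
Shift G→2, H→5, I→5, K→3.
Schedule F@1, G@2, H@5, I@5, J@1, K@3: d1:8  d2:6  d3:8  d4:8  d5:6  d6:6  d7:5 — peak 8.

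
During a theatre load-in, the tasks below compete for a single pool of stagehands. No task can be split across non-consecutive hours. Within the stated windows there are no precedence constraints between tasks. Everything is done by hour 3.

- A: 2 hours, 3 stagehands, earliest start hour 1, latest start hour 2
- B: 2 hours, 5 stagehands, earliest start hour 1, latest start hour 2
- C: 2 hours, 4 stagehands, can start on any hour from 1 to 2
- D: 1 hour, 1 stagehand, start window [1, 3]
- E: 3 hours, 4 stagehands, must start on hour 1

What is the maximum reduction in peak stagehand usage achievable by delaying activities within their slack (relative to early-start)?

Early-start peak: h1:17  h2:16  h3:4 ⇒ 17.
Leveled (A@1, B@1, C@1, D@3, E@1): h1:16  h2:16  h3:5 ⇒ 16.
Reduction 17 − 16 = 1.

1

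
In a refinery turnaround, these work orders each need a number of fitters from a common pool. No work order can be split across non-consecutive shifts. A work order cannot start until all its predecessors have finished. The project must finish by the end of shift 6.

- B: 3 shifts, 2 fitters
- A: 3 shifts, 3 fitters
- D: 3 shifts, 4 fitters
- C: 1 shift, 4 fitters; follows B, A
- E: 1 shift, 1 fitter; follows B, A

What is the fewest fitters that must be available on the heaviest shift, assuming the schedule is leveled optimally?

Early-start (B@1, A@1, D@1, C@4, E@4) gives peak 9: s1:9  s2:9  s3:9  s4:5  s5:0  s6:0.
Shift D→4, E→5.
Schedule B@1, A@1, D@4, C@4, E@5: s1:5  s2:5  s3:5  s4:8  s5:5  s6:4 — peak 8.

8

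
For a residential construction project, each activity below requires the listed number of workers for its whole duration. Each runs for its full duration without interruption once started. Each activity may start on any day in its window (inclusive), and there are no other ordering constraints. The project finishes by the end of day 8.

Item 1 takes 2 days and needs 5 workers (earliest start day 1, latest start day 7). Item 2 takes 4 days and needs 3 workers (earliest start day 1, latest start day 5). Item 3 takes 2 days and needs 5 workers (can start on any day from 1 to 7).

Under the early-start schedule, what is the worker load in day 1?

13

At early start, day 1 has: Item 1, Item 2, Item 3.
Demand: 5 + 3 + 5 = 13.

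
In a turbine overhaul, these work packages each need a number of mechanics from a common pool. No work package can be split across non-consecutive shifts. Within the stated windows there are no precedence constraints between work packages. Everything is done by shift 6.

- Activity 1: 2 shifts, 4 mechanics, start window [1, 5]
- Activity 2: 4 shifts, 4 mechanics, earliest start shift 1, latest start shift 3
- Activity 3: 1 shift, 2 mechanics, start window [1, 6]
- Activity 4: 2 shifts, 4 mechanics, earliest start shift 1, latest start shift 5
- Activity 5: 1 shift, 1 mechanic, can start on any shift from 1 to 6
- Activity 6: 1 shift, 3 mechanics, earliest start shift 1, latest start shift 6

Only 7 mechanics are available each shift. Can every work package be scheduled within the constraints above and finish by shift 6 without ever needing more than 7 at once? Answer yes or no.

no

The minimum achievable peak is 8; 7 < 8, so no feasible schedule stays within the cap.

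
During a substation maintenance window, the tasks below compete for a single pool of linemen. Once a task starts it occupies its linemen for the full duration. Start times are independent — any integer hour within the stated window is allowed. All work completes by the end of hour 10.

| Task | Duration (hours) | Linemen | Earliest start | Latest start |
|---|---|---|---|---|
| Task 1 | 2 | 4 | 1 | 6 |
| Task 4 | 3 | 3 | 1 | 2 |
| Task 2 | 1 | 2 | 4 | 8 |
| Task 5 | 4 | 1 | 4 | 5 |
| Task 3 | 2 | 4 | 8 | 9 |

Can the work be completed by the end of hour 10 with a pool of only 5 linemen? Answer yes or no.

yes

Schedule Task 1@4, Task 4@1, Task 2@6, Task 5@4, Task 3@8: h1:3  h2:3  h3:3  h4:5  h5:5  h6:3  h7:1  h8:4  h9:4  h10:0 — peak 5 ≤ 5.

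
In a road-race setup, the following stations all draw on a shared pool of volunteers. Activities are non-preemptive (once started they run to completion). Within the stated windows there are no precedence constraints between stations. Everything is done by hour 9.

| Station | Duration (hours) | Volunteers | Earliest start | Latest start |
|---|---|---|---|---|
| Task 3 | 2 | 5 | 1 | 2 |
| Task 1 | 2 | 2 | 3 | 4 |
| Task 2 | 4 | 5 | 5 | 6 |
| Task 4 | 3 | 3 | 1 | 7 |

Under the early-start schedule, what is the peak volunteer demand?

8

Early-start schedule: Task 3@1, Task 1@3, Task 2@5, Task 4@1.
Load per hour: hour 1: 8, hour 2: 8, hour 3: 5, hour 4: 2, hour 5: 5, hour 6: 5, hour 7: 5, hour 8: 5, hour 9: 0.
Peak is 8.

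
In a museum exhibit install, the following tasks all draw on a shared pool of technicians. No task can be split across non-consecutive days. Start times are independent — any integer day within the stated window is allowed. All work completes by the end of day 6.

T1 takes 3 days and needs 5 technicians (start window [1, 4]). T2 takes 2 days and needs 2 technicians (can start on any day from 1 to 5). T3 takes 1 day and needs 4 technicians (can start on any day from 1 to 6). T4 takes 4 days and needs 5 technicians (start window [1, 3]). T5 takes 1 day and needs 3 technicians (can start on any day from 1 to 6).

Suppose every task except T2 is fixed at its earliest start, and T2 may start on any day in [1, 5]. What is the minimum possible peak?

T2@1: d1:19  d2:12  d3:10  d4:5  d5:0  d6:0 → peak 19
T2@2: d1:17  d2:12  d3:12  d4:5  d5:0  d6:0 → peak 17
T2@3: d1:17  d2:10  d3:12  d4:7  d5:0  d6:0 → peak 17
T2@4: d1:17  d2:10  d3:10  d4:7  d5:2  d6:0 → peak 17
T2@5: d1:17  d2:10  d3:10  d4:5  d5:2  d6:2 → peak 17
Best is T2@2, peak 17.

17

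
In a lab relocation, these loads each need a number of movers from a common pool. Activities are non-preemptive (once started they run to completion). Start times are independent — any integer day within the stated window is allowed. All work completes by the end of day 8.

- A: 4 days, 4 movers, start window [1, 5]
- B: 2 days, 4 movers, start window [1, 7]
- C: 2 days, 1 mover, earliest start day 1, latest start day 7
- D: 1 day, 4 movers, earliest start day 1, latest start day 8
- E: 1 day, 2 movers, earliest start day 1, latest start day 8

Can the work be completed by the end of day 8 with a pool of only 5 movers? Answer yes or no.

Schedule A@1, B@5, C@1, D@7, E@8: d1:5  d2:5  d3:4  d4:4  d5:4  d6:4  d7:4  d8:2 — peak 5 ≤ 5.

yes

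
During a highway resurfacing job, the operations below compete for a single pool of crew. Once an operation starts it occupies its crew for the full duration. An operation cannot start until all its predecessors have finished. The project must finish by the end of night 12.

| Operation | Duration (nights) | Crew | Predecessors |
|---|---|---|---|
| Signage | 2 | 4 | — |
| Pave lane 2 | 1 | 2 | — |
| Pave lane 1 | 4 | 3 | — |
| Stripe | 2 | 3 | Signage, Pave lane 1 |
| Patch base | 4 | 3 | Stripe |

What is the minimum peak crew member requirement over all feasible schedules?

5

Early-start (Signage@1, Pave lane 2@1, Pave lane 1@1, Stripe@5, Patch base@7) gives peak 9: n1:9  n2:7  n3:3  n4:3  n5:3  n6:3  n7:3  n8:3  n9:3  n10:3  n11:0  n12:0.
Shift Pave lane 2→3, Pave lane 1→3, Stripe→7, Patch base→9.
Schedule Signage@1, Pave lane 2@3, Pave lane 1@3, Stripe@7, Patch base@9: n1:4  n2:4  n3:5  n4:3  n5:3  n6:3  n7:3  n8:3  n9:3  n10:3  n11:3  n12:3 — peak 5.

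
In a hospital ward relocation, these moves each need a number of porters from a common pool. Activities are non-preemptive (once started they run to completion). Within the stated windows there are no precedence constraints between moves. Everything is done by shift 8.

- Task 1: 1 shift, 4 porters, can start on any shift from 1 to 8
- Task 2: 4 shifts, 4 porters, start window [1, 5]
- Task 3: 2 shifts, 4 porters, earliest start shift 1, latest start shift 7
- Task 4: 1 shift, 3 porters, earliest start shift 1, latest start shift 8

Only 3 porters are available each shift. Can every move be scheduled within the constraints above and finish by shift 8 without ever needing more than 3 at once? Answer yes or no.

Total porter-shifts = 31; over 8 shifts the average is 31/8 > 3, so some shift must exceed 3.

no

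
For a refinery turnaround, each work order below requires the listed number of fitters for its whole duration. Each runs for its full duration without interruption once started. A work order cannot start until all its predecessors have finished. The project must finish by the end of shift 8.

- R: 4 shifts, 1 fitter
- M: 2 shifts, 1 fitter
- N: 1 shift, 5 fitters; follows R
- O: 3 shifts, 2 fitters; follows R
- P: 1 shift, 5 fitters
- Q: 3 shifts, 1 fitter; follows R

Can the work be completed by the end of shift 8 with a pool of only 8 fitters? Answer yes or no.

yes

Schedule R@1, M@1, N@5, O@6, P@3, Q@5: s1:2  s2:2  s3:6  s4:1  s5:6  s6:3  s7:3  s8:2 — peak 6 ≤ 8.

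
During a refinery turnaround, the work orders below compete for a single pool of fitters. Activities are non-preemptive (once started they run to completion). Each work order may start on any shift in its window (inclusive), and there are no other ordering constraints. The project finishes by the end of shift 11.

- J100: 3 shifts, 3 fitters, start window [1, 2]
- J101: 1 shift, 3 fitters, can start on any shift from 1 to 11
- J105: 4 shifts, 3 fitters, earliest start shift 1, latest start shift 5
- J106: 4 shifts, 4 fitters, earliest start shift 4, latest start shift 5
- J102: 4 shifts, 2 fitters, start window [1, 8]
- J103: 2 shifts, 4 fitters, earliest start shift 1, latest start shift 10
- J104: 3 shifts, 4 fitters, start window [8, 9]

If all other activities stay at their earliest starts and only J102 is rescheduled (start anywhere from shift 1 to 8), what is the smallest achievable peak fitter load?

J102@1: s1:15  s2:12  s3:8  s4:9  s5:4  s6:4  s7:4  s8:4  s9:4  s10:4  s11:0 → peak 15
J102@2: s1:13  s2:12  s3:8  s4:9  s5:6  s6:4  s7:4  s8:4  s9:4  s10:4  s11:0 → peak 13
J102@3: s1:13  s2:10  s3:8  s4:9  s5:6  s6:6  s7:4  s8:4  s9:4  s10:4  s11:0 → peak 13
J102@4: s1:13  s2:10  s3:6  s4:9  s5:6  s6:6  s7:6  s8:4  s9:4  s10:4  s11:0 → peak 13
J102@5: s1:13  s2:10  s3:6  s4:7  s5:6  s6:6  s7:6  s8:6  s9:4  s10:4  s11:0 → peak 13
J102@6: s1:13  s2:10  s3:6  s4:7  s5:4  s6:6  s7:6  s8:6  s9:6  s10:4  s11:0 → peak 13
J102@7: s1:13  s2:10  s3:6  s4:7  s5:4  s6:4  s7:6  s8:6  s9:6  s10:6  s11:0 → peak 13
J102@8: s1:13  s2:10  s3:6  s4:7  s5:4  s6:4  s7:4  s8:6  s9:6  s10:6  s11:2 → peak 13
Best is J102@2, peak 13.

13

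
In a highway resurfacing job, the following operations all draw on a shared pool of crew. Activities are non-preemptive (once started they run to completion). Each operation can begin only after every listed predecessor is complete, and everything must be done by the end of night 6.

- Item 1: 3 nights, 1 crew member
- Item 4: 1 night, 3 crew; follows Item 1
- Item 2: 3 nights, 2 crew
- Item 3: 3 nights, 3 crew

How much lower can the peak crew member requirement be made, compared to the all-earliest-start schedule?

1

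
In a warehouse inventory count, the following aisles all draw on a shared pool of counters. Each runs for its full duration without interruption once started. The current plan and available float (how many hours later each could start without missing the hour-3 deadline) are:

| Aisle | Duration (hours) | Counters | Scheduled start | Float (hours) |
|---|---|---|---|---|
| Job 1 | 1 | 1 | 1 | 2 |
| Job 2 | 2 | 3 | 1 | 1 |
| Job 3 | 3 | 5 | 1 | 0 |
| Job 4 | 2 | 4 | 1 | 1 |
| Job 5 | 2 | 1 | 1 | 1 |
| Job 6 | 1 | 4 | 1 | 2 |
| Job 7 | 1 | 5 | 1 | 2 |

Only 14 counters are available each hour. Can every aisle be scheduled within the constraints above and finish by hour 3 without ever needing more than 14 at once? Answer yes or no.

yes

Schedule Job 1@1, Job 2@1, Job 3@1, Job 4@1, Job 5@1, Job 6@3, Job 7@3: h1:14  h2:13  h3:14 — peak 14 ≤ 14.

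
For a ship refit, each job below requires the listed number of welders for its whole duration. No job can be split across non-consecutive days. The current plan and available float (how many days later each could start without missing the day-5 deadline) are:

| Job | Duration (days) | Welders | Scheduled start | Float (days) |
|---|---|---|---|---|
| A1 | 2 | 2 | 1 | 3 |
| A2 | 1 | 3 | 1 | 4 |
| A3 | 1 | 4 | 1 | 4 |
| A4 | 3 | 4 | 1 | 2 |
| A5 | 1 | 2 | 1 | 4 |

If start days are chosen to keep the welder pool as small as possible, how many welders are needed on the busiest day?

Early-start (A1@1, A2@1, A3@1, A4@1, A5@1) gives peak 15: d1:15  d2:6  d3:4  d4:0  d5:0.
Shift A3→2, A4→3, A5→3.
Schedule A1@1, A2@1, A3@2, A4@3, A5@3: d1:5  d2:6  d3:6  d4:4  d5:4 — peak 6.

6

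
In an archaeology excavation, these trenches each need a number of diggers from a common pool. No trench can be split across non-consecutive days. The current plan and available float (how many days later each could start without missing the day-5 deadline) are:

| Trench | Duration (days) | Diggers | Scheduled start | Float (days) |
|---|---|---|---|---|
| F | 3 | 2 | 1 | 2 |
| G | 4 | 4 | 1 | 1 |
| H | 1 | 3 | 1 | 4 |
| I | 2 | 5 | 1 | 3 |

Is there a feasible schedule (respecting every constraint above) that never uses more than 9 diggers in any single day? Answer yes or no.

Schedule F@1, G@1, H@1, I@4: d1:9  d2:6  d3:6  d4:9  d5:5 — peak 9 ≤ 9.

yes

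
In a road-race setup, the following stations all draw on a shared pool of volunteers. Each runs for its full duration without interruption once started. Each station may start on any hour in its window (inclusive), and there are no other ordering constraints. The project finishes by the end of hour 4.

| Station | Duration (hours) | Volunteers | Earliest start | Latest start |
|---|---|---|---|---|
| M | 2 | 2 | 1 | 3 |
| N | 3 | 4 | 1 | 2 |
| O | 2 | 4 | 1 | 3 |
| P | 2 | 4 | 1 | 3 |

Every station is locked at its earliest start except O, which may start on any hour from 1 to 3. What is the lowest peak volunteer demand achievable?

O@1: h1:14  h2:14  h3:4  h4:0 → peak 14
O@2: h1:10  h2:14  h3:8  h4:0 → peak 14
O@3: h1:10  h2:10  h3:8  h4:4 → peak 10
Best is O@3, peak 10.

10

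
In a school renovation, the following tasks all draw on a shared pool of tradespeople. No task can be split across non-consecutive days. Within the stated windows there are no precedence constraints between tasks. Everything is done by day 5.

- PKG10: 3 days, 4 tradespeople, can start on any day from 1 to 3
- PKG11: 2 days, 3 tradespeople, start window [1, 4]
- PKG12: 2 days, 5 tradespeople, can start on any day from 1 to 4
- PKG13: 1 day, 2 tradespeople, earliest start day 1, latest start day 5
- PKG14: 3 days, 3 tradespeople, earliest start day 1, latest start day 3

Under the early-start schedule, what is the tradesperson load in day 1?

At early start, day 1 has: PKG10, PKG11, PKG12, PKG13, PKG14.
Demand: 4 + 3 + 5 + 2 + 3 = 17.

17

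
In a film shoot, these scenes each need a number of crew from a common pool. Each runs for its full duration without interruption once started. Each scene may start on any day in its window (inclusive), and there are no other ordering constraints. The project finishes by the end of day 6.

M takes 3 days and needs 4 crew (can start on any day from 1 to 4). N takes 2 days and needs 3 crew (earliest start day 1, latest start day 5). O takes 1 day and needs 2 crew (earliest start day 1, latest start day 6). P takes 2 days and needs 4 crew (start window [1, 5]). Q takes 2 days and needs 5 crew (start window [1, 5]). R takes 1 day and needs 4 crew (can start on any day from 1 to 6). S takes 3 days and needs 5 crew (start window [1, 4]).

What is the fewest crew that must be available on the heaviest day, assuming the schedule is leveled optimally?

11

Early-start (M@1, N@1, O@1, P@1, Q@1, R@1, S@1) gives peak 27: d1:27  d2:21  d3:9  d4:0  d5:0  d6:0.
Shift P→2, Q→4, R→6, S→4.
Schedule M@1, N@1, O@1, P@2, Q@4, R@6, S@4: d1:9  d2:11  d3:8  d4:10  d5:10  d6:9 — peak 11.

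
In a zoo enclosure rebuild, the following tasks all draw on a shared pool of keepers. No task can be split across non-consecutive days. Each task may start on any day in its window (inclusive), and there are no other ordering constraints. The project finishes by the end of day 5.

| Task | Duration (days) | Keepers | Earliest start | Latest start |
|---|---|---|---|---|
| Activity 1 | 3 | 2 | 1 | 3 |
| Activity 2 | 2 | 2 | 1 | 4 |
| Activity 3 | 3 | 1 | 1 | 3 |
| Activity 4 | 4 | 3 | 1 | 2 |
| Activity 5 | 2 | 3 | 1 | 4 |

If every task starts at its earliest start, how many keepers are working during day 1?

At early start, day 1 has: Activity 1, Activity 2, Activity 3, Activity 4, Activity 5.
Demand: 2 + 2 + 1 + 3 + 3 = 11.

11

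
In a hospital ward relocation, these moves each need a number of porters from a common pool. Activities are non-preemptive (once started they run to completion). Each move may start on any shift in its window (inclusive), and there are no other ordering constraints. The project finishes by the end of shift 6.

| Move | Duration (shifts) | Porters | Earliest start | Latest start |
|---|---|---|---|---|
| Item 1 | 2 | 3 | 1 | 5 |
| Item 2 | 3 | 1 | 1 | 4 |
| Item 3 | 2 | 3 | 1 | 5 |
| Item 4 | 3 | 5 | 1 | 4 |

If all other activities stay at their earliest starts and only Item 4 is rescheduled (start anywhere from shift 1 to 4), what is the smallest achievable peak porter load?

Item 4@1: s1:12  s2:12  s3:6  s4:0  s5:0  s6:0 → peak 12
Item 4@2: s1:7  s2:12  s3:6  s4:5  s5:0  s6:0 → peak 12
Item 4@3: s1:7  s2:7  s3:6  s4:5  s5:5  s6:0 → peak 7
Item 4@4: s1:7  s2:7  s3:1  s4:5  s5:5  s6:5 → peak 7
Best is Item 4@3, peak 7.

7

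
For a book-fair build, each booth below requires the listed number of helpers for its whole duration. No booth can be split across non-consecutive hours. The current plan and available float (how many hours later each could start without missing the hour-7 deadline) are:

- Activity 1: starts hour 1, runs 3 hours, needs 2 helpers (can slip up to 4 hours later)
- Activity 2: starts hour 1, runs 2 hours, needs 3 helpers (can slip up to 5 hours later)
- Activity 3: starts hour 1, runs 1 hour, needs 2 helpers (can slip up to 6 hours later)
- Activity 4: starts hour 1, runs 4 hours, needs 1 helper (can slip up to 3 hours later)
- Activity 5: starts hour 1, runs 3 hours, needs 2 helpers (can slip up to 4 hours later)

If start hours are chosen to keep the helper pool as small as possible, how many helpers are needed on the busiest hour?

4

Early-start (Activity 1@1, Activity 2@1, Activity 3@1, Activity 4@1, Activity 5@1) gives peak 10: h1:10  h2:8  h3:5  h4:1  h5:0  h6:0  h7:0.
Shift Activity 2→4, Activity 3→6, Activity 4→4.
Schedule Activity 1@1, Activity 2@4, Activity 3@6, Activity 4@4, Activity 5@1: h1:4  h2:4  h3:4  h4:4  h5:4  h6:3  h7:1 — peak 4.
Total helper-hours = 24 over 7 hours ⇒ peak ≥ ⌈24/7⌉ = 4, so 4 is optimal.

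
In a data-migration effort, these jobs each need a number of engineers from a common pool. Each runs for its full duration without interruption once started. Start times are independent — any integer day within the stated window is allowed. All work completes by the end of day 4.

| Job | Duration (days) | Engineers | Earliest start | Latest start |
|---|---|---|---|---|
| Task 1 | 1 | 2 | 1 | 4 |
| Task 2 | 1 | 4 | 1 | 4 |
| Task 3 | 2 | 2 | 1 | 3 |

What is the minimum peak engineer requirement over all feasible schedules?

4

Early-start (Task 1@1, Task 2@1, Task 3@1) gives peak 8: d1:8  d2:2  d3:0  d4:0.
Shift Task 2→2, Task 3→3.
Schedule Task 1@1, Task 2@2, Task 3@3: d1:2  d2:4  d3:2  d4:2 — peak 4.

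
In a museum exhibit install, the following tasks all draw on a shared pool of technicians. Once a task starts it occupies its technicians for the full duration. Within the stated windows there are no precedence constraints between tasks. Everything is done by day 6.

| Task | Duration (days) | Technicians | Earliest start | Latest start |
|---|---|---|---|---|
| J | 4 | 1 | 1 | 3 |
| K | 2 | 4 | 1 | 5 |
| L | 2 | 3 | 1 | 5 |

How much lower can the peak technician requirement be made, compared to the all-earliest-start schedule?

Early-start peak: d1:8  d2:8  d3:1  d4:1  d5:0  d6:0 ⇒ 8.
Leveled (J@1, K@5, L@1): d1:4  d2:4  d3:1  d4:1  d5:4  d6:4 ⇒ 4.
Reduction 8 − 4 = 4.

4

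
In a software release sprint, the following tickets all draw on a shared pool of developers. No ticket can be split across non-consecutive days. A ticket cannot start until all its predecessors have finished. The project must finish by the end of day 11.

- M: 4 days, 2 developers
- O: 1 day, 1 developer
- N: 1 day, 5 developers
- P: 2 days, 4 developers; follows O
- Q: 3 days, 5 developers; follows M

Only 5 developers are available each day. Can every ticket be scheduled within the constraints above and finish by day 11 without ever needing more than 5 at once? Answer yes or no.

yes

Schedule M@1, O@1, N@5, P@6, Q@8: d1:3  d2:2  d3:2  d4:2  d5:5  d6:4  d7:4  d8:5  d9:5  d10:5  d11:0 — peak 5 ≤ 5.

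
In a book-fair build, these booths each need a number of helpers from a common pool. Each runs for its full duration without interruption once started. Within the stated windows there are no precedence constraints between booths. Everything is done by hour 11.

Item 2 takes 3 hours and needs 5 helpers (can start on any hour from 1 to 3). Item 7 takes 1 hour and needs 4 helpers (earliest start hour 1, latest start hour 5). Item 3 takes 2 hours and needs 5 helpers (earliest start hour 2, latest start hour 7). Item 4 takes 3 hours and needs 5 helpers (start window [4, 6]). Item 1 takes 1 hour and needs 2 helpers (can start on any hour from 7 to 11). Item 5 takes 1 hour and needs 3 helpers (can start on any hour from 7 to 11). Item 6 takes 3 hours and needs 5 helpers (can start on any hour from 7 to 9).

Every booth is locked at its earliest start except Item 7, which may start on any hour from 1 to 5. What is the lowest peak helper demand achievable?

10

Item 7@1: h1:9  h2:10  h3:10  h4:5  h5:5  h6:5  h7:10  h8:5  h9:5  h10:0  h11:0 → peak 10
Item 7@2: h1:5  h2:14  h3:10  h4:5  h5:5  h6:5  h7:10  h8:5  h9:5  h10:0  h11:0 → peak 14
Item 7@3: h1:5  h2:10  h3:14  h4:5  h5:5  h6:5  h7:10  h8:5  h9:5  h10:0  h11:0 → peak 14
Item 7@4: h1:5  h2:10  h3:10  h4:9  h5:5  h6:5  h7:10  h8:5  h9:5  h10:0  h11:0 → peak 10
Item 7@5: h1:5  h2:10  h3:10  h4:5  h5:9  h6:5  h7:10  h8:5  h9:5  h10:0  h11:0 → peak 10
Best is Item 7@1, peak 10.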